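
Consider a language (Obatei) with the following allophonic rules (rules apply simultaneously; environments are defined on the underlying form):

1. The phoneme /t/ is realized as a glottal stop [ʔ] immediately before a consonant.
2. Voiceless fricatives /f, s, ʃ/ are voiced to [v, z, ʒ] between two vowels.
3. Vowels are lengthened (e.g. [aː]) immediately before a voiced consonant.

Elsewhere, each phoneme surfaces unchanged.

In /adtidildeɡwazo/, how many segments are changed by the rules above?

5

Segments that undergo a rule: /a/ → [aː] (rule 3); /i/ → [iː] (rule 3); /i/ → [iː] (rule 3); /e/ → [eː] (rule 3); /a/ → [aː] (rule 3).
All other segments surface unchanged.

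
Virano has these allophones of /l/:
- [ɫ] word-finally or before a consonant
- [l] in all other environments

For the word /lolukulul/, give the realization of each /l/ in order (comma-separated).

Occurrence 1 (position 1): no conditioning environment matches → elsewhere allophone [l].
Occurrence 2 (position 3): no conditioning environment matches → elsewhere allophone [l].
Occurrence 3 (position 7): no conditioning environment matches → elsewhere allophone [l].
Occurrence 4 (position 9): word-finally or before a consonant → [ɫ].

[l], [l], [l], [ɫ]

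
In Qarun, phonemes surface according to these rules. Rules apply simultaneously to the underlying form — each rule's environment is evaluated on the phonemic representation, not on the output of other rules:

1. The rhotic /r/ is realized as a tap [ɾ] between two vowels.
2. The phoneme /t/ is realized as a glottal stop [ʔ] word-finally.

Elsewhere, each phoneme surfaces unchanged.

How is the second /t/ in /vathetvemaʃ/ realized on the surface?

[t]

/t/ (between /e/ and /v/) is in the target of rule 2 but the environment (word-finally) is not met → [t].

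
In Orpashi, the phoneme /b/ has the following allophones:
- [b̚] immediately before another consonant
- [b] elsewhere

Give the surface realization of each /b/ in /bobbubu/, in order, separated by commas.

[b], [b̚], [b], [b]

Occurrence 1 (position 1): no conditioning environment matches → elsewhere allophone [b].
Occurrence 2 (position 3): immediately before another consonant → [b̚].
Occurrence 3 (position 4): no conditioning environment matches → elsewhere allophone [b].
Occurrence 4 (position 6): no conditioning environment matches → elsewhere allophone [b].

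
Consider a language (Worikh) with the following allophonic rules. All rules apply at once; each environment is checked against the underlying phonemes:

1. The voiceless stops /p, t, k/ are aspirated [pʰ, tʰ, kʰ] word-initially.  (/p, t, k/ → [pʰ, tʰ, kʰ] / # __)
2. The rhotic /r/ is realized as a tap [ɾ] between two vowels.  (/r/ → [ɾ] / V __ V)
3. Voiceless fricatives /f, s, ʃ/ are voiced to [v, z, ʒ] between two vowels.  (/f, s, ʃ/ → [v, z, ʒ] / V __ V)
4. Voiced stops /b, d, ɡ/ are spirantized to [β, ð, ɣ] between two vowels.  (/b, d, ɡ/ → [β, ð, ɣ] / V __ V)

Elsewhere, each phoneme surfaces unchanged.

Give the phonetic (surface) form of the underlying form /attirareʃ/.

/a/ (word-initial) is unaffected → [a].
/t/ (between /a/ and /t/) fails the environment for rule 1, so it stays [t].
/t/ (between /t/ and /i/) fails the environment for rule 1, so it stays [t].
/i/ — not in any rule's target class → [i].
/r/ meets the environment for rule 2 (between two vowels) → [ɾ].
/a/ — not in any rule's target class → [a].
Rule 2 applies to /r/ (between /a/ and /e/: between two vowels) → [ɾ].
/e/ stays [e].
/ʃ/ (word-final) is in the target of rule 3 but the environment (between two vowels) is not met → [ʃ].

[attiɾaɾeʃ]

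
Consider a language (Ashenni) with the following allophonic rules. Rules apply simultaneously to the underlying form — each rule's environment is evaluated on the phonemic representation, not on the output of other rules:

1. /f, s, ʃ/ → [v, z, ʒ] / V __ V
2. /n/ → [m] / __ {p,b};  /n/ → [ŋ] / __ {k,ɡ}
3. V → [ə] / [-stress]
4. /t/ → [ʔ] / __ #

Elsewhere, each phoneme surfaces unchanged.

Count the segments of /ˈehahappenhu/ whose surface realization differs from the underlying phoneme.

Segments that undergo a rule: /a/ → [ə] (rule 3); /a/ → [ə] (rule 3); /e/ → [ə] (rule 3); /u/ → [ə] (rule 3).
All other segments surface unchanged.

4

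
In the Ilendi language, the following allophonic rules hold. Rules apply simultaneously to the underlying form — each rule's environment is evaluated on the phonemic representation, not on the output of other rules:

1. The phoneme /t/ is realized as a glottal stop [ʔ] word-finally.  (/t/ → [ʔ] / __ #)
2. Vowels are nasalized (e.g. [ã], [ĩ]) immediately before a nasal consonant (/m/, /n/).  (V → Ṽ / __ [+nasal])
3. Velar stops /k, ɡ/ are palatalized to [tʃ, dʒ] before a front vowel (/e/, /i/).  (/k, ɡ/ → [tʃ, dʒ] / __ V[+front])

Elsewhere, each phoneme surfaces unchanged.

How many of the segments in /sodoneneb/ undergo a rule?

Segments that undergo a rule: /o/ → [õ] (rule 2); /e/ → [ẽ] (rule 2).
All other segments surface unchanged.

2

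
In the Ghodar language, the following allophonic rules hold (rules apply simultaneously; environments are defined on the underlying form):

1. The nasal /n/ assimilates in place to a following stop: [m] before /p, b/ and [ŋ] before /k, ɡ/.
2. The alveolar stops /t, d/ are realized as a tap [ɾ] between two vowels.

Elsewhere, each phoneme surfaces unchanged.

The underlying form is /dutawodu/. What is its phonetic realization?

[duɾawoɾu]

/d/ (word-initial) fails the environment for rule 2, so it stays [d].
/u/ stays [u].
/t/ (between /u/ and /a/) occurs between two vowels → [ɾ] by rule 2.
/a/ (between /t/ and /w/) is unaffected → [a].
/w/ — not in any rule's target class → [w].
/o/ (between /w/ and /d/): no rule targets it → [o].
/d/ (between /o/ and /u/): between two vowels, so rule 2 applies → [ɾ].
/u/ (word-final): no rule targets it → [u].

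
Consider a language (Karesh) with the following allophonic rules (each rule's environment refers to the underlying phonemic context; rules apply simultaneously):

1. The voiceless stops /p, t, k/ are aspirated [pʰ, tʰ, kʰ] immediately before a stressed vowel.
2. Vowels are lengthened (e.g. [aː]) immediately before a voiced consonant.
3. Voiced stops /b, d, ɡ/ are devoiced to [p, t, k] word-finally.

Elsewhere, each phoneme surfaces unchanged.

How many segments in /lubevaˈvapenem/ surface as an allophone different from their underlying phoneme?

Segments that undergo a rule: /u/ → [uː] (rule 2); /e/ → [eː] (rule 2); /a/ → [aː] (rule 2); /e/ → [eː] (rule 2); /e/ → [eː] (rule 2).
All other segments surface unchanged.

5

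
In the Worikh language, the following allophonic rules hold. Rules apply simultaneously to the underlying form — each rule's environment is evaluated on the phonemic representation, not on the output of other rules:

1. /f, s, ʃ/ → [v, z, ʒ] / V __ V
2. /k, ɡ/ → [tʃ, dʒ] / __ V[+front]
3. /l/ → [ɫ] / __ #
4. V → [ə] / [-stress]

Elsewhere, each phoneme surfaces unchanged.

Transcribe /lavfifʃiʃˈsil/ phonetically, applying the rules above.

/l/ — word-initial; rule 3 does not apply here → [l].
/a/ (between /l/ and /v/): in an unstressed syllable, so rule 4 applies → [ə].
/f/ — between /v/ and /i/; rule 1 does not apply here → [f].
/i/ (between /f/ and /f/) occurs in an unstressed syllable → [ə] by rule 4.
/f/ (between /i/ and /ʃ/): rule 1 targets it, but not between two vowels → unchanged [f].
/ʃ/ (between /f/ and /i/): rule 1 targets it, but not between two vowels → unchanged [ʃ].
/i/ meets the environment for rule 4 (in an unstressed syllable) → [ə].
/ʃ/ (between /i/ and /s/) is in the target of rule 1 but the environment (between two vowels) is not met → [ʃ].
/s/ (between /ʃ/ and /i/): rule 1 targets it, but not between two vowels → unchanged [s].
/i/ — between /s/ and /l/; rule 4 does not apply here → [i].
/l/ (word-final) occurs word-finally → [ɫ] by rule 3.

[ləvfəfʃəʃˈsiɫ]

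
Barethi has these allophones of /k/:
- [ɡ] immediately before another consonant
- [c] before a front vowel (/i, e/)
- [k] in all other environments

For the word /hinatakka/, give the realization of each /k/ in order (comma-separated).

Occurrence 1 (position 7): immediately before another consonant → [ɡ].
Occurrence 2 (position 8): no conditioning environment matches → elsewhere allophone [k].

[ɡ], [k]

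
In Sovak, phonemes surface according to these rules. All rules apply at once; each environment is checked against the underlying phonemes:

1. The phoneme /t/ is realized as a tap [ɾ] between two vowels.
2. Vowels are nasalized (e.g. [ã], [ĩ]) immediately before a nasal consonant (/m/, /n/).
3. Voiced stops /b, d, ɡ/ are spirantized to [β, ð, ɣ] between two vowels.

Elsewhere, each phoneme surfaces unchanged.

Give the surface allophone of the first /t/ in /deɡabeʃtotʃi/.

[t]

/t/ (between /ʃ/ and /o/) fails the environment for rule 1, so it stays [t].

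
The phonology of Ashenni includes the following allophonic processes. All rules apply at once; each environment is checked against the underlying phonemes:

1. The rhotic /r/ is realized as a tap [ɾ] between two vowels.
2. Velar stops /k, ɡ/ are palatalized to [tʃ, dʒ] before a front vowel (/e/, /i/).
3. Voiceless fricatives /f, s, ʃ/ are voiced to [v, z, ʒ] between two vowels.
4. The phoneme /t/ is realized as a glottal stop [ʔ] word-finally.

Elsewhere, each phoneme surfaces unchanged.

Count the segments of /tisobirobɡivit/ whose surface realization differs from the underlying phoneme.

Segments that undergo a rule: /s/ → [z] (rule 3); /r/ → [ɾ] (rule 1); /ɡ/ → [dʒ] (rule 2); /t/ → [ʔ] (rule 4).
All other segments surface unchanged.

4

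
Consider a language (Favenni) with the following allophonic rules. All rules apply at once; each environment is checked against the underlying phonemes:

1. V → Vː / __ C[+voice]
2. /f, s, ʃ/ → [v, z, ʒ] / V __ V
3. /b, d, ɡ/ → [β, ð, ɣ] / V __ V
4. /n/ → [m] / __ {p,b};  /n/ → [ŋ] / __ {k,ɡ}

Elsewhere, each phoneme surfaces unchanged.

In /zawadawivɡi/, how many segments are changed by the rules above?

Segments that undergo a rule: /a/ → [aː] (rule 1); /a/ → [aː] (rule 1); /d/ → [ð] (rule 3); /a/ → [aː] (rule 1); /i/ → [iː] (rule 1).
All other segments surface unchanged.

5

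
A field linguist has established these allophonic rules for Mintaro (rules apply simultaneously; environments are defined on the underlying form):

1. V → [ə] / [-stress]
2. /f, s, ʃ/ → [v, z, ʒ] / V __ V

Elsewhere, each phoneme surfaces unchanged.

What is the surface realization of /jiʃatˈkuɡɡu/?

[jəʒətˈkuɡɡə]

/j/ stays [j].
/i/ (between /j/ and /ʃ/) occurs in an unstressed syllable → [ə] by rule 1.
Rule 2 applies to /ʃ/ (between /i/ and /a/: between two vowels) → [ʒ].
/a/ (between /ʃ/ and /t/): in an unstressed syllable, so rule 1 applies → [ə].
/t/ (between /a/ and /k/): no rule targets it → [t].
/k/ — not in any rule's target class → [k].
/u/ — between /k/ and /ɡ/; rule 1 does not apply here → [u].
/ɡ/ stays [ɡ].
/ɡ/ (between /ɡ/ and /u/) is unaffected → [ɡ].
/u/ (word-final): in an unstressed syllable, so rule 1 applies → [ə].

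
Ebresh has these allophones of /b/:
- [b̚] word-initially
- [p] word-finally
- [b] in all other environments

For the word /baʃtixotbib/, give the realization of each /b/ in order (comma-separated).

Occurrence 1 (position 1): word-initially → [b̚].
Occurrence 2 (position 9): no conditioning environment matches → elsewhere allophone [b].
Occurrence 3 (position 11): word-finally → [p].

[b̚], [b], [p]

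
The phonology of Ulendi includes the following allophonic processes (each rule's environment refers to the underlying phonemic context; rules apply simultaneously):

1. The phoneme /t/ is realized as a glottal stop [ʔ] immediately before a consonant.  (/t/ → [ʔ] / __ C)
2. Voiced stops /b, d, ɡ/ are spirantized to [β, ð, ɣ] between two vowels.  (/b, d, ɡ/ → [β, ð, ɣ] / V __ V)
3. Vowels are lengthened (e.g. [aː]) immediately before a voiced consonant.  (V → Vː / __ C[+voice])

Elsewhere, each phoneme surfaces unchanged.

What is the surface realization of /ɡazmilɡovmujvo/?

/ɡ/ (word-initial) fails the environment for rule 2, so it stays [ɡ].
/a/ meets the environment for rule 3 (before a voiced consonant) → [aː].
/z/ (between /a/ and /m/): no rule targets it → [z].
/m/ — not in any rule's target class → [m].
Rule 3 applies to /i/ (between /m/ and /l/: before a voiced consonant) → [iː].
/l/ (between /i/ and /ɡ/): no rule targets it → [l].
/ɡ/ — between /l/ and /o/; rule 2 does not apply here → [ɡ].
/o/ (between /ɡ/ and /v/): before a voiced consonant, so rule 3 applies → [oː].
/v/ (between /o/ and /m/): no rule targets it → [v].
/m/ (between /v/ and /u/): no rule targets it → [m].
/u/ — between /m/ and /j/, before a voiced consonant — surfaces as [uː] (rule 3).
/j/ (between /u/ and /v/): no rule targets it → [j].
/v/ (between /j/ and /o/) is unaffected → [v].
/o/ (word-final) is in the target of rule 3 but the environment (before a voiced consonant) is not met → [o].

[ɡaːzmiːlɡoːvmuːjvo]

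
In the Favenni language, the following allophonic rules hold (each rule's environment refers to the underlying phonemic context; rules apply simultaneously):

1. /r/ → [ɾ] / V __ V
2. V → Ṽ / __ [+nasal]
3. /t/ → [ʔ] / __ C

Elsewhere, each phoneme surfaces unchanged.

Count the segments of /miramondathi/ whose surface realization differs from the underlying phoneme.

4

Segments that undergo a rule: /r/ → [ɾ] (rule 1); /a/ → [ã] (rule 2); /o/ → [õ] (rule 2); /t/ → [ʔ] (rule 3).
All other segments surface unchanged.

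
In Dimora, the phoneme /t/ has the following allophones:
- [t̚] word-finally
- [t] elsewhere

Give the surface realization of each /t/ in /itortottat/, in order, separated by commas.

[t], [t], [t], [t], [t̚]

Occurrence 1 (position 2): no conditioning environment matches → elsewhere allophone [t].
Occurrence 2 (position 5): no conditioning environment matches → elsewhere allophone [t].
Occurrence 3 (position 7): no conditioning environment matches → elsewhere allophone [t].
Occurrence 4 (position 8): no conditioning environment matches → elsewhere allophone [t].
Occurrence 5 (position 10): word-finally → [t̚].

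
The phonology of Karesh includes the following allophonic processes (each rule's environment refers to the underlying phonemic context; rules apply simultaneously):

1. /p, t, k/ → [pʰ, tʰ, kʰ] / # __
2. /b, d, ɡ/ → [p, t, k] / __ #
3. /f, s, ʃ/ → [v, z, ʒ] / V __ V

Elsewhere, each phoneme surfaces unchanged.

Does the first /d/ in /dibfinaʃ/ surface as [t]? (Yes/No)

/d/ — word-initial; rule 2 does not apply here → [d].
The actual realization is [d], not [t].

No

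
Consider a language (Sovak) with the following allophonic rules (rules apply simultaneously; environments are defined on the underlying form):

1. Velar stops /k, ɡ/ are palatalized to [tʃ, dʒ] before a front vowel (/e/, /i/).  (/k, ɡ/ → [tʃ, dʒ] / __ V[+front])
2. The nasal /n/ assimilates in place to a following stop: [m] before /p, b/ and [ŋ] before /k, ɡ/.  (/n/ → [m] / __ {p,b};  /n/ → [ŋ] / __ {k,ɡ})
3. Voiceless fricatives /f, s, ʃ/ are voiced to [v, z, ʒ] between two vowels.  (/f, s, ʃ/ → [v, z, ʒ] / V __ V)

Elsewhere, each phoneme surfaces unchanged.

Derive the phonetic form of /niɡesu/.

/n/ (word-initial) fails the environment for rule 2, so it stays [n].
/i/ (between /n/ and /ɡ/) is unaffected → [i].
/ɡ/ meets the environment for rule 1 (before a front vowel) → [dʒ].
/e/ — not in any rule's target class → [e].
/s/ meets the environment for rule 3 (between two vowels) → [z].
/u/ stays [u].

[nidʒezu]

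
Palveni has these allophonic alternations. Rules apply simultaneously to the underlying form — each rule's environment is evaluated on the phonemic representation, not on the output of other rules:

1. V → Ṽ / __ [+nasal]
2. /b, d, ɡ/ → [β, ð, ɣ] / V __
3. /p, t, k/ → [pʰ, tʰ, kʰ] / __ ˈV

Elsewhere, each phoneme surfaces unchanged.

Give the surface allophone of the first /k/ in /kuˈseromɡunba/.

[k]

/k/ — word-initial; rule 3 does not apply here → [k].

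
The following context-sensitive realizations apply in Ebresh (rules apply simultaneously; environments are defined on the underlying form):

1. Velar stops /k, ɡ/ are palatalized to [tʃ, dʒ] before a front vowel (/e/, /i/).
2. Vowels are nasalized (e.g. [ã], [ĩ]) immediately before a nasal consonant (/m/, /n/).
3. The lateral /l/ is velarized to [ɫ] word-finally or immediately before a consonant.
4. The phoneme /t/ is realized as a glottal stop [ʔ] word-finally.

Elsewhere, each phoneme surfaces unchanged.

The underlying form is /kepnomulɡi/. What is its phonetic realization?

Rule 1 applies to /k/ (word-initial: before a front vowel) → [tʃ].
/e/ (between /k/ and /p/): rule 2 targets it, but not before a nasal consonant → unchanged [e].
/p/ — not in any rule's target class → [p].
/n/ (between /p/ and /o/): no rule targets it → [n].
/o/ (between /n/ and /m/): before a nasal consonant, so rule 2 applies → [õ].
/m/ (between /o/ and /u/): no rule targets it → [m].
/u/ (between /m/ and /l/) is in the target of rule 2 but the environment (before a nasal consonant) is not met → [u].
/l/ meets the environment for rule 3 (word-finally or immediately before a consonant) → [ɫ].
/ɡ/ (between /l/ and /i/) occurs before a front vowel → [dʒ] by rule 1.
/i/ — word-final; rule 2 does not apply here → [i].

[tʃepnõmuɫdʒi]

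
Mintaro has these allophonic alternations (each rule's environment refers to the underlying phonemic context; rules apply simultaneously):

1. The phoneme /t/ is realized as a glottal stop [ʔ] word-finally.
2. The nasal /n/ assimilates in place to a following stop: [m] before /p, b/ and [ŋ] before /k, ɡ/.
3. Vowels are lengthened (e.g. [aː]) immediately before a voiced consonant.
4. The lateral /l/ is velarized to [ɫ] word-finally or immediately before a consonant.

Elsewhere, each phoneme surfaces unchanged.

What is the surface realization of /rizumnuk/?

[riːzuːmnuk]

/r/ stays [r].
/i/ — between /r/ and /z/, before a voiced consonant — surfaces as [iː] (rule 3).
/z/ (between /i/ and /u/): no rule targets it → [z].
/u/ meets the environment for rule 3 (before a voiced consonant) → [uː].
/m/ (between /u/ and /n/) is unaffected → [m].
/n/ (between /m/ and /u/) fails the environment for rule 2, so it stays [n].
/u/ — between /n/ and /k/; rule 3 does not apply here → [u].
/k/ (word-final) is unaffected → [k].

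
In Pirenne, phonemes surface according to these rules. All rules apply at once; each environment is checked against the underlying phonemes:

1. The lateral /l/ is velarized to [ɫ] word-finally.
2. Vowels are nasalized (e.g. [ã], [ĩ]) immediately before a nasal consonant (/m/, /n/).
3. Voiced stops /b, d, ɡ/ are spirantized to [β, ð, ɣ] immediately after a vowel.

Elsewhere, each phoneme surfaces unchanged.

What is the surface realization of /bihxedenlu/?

/b/ (word-initial) fails the environment for rule 3, so it stays [b].
/i/ (between /b/ and /h/): rule 2 targets it, but not before a nasal consonant → unchanged [i].
/h/ (between /i/ and /x/) is unaffected → [h].
/x/ stays [x].
/e/ (between /x/ and /d/): rule 2 targets it, but not before a nasal consonant → unchanged [e].
Rule 3 applies to /d/ (between /e/ and /e/: immediately after a vowel) → [ð].
/e/ (between /d/ and /n/) occurs before a nasal consonant → [ẽ] by rule 2.
/n/ — not in any rule's target class → [n].
/l/ (between /n/ and /u/) is in the target of rule 1 but the environment (word-finally) is not met → [l].
/u/ (word-final) fails the environment for rule 2, so it stays [u].

[bihxeðẽnlu]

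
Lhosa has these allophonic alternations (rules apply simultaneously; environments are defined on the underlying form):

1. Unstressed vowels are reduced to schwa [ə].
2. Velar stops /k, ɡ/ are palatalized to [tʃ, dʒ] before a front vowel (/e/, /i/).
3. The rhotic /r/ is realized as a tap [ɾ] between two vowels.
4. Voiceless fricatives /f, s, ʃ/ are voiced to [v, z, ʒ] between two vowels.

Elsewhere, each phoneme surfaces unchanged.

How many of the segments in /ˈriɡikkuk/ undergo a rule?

3

Segments that undergo a rule: /ɡ/ → [dʒ] (rule 2); /i/ → [ə] (rule 1); /u/ → [ə] (rule 1).
All other segments surface unchanged.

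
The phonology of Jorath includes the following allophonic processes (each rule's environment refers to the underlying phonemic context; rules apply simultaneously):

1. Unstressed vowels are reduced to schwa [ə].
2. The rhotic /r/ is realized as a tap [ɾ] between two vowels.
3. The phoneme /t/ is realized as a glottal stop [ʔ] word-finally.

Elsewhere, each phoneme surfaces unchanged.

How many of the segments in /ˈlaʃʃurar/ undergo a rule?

3

Segments that undergo a rule: /u/ → [ə] (rule 1); /r/ → [ɾ] (rule 2); /a/ → [ə] (rule 1).
All other segments surface unchanged.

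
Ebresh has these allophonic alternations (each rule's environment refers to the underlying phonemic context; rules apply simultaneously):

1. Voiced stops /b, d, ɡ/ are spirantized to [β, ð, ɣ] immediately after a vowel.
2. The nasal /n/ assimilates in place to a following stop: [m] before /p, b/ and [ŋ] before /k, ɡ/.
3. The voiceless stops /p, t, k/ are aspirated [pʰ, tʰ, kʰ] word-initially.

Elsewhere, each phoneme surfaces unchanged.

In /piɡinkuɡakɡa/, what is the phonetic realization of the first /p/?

[pʰ]

/p/ — word-initial, word-initially — surfaces as [pʰ] (rule 3).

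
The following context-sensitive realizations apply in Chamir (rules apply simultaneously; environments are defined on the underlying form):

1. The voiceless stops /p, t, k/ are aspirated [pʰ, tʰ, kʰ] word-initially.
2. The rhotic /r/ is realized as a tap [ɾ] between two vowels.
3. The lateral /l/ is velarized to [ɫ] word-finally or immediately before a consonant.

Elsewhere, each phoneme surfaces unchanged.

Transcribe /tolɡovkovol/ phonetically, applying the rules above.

[tʰoɫɡovkovoɫ]

Rule 1 applies to /t/ (word-initial: word-initially) → [tʰ].
/l/ meets the environment for rule 3 (word-finally or immediately before a consonant) → [ɫ].
/k/ (between /v/ and /o/) fails the environment for rule 1, so it stays [k].
/l/ (word-final) occurs word-finally or immediately before a consonant → [ɫ] by rule 3.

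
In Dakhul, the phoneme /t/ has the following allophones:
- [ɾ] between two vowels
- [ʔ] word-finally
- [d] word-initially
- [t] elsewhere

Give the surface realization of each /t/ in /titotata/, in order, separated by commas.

Occurrence 1 (position 1): word-initially → [d].
Occurrence 2 (position 3): between two vowels → [ɾ].
Occurrence 3 (position 5): between two vowels → [ɾ].
Occurrence 4 (position 7): between two vowels → [ɾ].

[d], [ɾ], [ɾ], [ɾ]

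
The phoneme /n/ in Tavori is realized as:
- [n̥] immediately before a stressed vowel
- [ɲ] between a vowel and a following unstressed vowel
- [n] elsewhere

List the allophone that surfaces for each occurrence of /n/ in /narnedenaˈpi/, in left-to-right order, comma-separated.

[n], [n], [ɲ]

Occurrence 1 (position 1): no conditioning environment matches → elsewhere allophone [n].
Occurrence 2 (position 4): no conditioning environment matches → elsewhere allophone [n].
Occurrence 3 (position 8): between a vowel and a following unstressed vowel → [ɲ].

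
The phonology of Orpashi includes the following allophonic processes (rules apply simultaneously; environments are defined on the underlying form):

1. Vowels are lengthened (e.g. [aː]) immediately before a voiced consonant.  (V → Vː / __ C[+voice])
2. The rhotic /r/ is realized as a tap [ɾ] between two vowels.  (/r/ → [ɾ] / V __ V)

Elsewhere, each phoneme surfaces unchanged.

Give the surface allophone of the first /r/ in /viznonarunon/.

[ɾ]

/r/ meets the environment for rule 2 (between two vowels) → [ɾ].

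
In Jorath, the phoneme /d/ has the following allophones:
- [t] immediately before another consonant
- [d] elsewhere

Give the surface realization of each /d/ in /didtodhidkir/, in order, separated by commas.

Occurrence 1 (position 1): no conditioning environment matches → elsewhere allophone [d].
Occurrence 2 (position 3): immediately before another consonant → [t].
Occurrence 3 (position 6): immediately before another consonant → [t].
Occurrence 4 (position 9): immediately before another consonant → [t].

[d], [t], [t], [t]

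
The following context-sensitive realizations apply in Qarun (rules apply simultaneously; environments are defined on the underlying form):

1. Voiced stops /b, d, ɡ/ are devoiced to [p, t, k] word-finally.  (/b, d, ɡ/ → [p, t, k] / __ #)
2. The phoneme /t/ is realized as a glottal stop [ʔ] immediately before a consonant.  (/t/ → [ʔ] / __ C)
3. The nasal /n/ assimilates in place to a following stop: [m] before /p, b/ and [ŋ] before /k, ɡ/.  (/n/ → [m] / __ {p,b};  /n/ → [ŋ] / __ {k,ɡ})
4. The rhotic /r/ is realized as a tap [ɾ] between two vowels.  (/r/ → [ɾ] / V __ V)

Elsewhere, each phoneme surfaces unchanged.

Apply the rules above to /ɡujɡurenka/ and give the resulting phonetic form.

[ɡujɡuɾeŋka]

/ɡ/ (word-initial) fails the environment for rule 1, so it stays [ɡ].
/u/ — not in any rule's target class → [u].
/j/ (between /u/ and /ɡ/): no rule targets it → [j].
/ɡ/ (between /j/ and /u/) fails the environment for rule 1, so it stays [ɡ].
/u/ (between /ɡ/ and /r/): no rule targets it → [u].
/r/ (between /u/ and /e/): between two vowels, so rule 4 applies → [ɾ].
/e/ — not in any rule's target class → [e].
/n/ meets the environment for rule 3 (before a labial or velar stop) → [ŋ].
/k/ stays [k].
/a/ (word-final) is unaffected → [a].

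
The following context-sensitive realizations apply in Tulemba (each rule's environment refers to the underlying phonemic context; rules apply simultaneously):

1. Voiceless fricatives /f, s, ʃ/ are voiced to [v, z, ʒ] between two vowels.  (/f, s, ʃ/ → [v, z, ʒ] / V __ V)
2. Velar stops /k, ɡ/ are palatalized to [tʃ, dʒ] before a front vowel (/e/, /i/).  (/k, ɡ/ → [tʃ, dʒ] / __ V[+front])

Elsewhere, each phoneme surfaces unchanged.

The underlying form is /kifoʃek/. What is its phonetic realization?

/k/ meets the environment for rule 2 (before a front vowel) → [tʃ].
/i/ (between /k/ and /f/) is unaffected → [i].
/f/ meets the environment for rule 1 (between two vowels) → [v].
/o/ — not in any rule's target class → [o].
/ʃ/ (between /o/ and /e/): between two vowels, so rule 1 applies → [ʒ].
/e/ (between /ʃ/ and /k/): no rule targets it → [e].
/k/ (word-final) is in the target of rule 2 but the environment (before a front vowel) is not met → [k].

[tʃivoʒek]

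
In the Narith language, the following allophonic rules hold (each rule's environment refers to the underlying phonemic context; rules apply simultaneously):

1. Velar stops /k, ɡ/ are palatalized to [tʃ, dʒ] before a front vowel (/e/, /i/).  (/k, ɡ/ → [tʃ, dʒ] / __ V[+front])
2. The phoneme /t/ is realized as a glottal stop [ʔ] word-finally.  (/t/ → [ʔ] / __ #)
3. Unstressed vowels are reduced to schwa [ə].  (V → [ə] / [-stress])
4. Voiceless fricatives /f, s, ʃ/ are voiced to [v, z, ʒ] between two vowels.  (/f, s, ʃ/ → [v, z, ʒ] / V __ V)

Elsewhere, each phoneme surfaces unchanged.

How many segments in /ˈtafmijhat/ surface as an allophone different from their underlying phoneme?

Segments that undergo a rule: /i/ → [ə] (rule 3); /a/ → [ə] (rule 3); /t/ → [ʔ] (rule 2).
All other segments surface unchanged.

3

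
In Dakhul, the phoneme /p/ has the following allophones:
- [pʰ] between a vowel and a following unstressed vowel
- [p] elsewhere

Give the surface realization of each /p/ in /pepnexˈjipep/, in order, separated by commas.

[p], [p], [pʰ], [p]

Occurrence 1 (position 1): no conditioning environment matches → elsewhere allophone [p].
Occurrence 2 (position 3): no conditioning environment matches → elsewhere allophone [p].
Occurrence 3 (position 9): between a vowel and a following unstressed vowel → [pʰ].
Occurrence 4 (position 11): no conditioning environment matches → elsewhere allophone [p].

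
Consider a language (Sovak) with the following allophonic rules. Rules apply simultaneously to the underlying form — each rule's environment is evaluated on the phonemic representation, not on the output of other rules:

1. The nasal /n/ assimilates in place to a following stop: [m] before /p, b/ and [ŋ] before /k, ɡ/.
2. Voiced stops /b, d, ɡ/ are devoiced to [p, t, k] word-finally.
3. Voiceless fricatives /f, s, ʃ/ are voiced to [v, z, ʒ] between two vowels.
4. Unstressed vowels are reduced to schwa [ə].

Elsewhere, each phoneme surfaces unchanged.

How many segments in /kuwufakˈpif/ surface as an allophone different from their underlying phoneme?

Segments that undergo a rule: /u/ → [ə] (rule 4); /u/ → [ə] (rule 4); /f/ → [v] (rule 3); /a/ → [ə] (rule 4).
All other segments surface unchanged.

4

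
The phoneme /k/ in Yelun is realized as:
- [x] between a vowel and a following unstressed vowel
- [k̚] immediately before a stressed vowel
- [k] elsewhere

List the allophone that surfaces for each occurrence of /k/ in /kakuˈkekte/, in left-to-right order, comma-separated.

Occurrence 1 (position 1): no conditioning environment matches → elsewhere allophone [k].
Occurrence 2 (position 3): between a vowel and a following unstressed vowel → [x].
Occurrence 3 (position 5): immediately before a stressed vowel → [k̚].
Occurrence 4 (position 7): no conditioning environment matches → elsewhere allophone [k].

[k], [x], [k̚], [k]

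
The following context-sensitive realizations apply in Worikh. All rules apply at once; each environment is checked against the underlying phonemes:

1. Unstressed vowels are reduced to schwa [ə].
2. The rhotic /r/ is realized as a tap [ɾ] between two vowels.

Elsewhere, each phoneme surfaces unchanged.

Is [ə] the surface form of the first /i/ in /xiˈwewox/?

/i/ (between /x/ and /w/): in an unstressed syllable, so rule 1 applies → [ə].
The actual realization is [ə], which matches [ə].

Yes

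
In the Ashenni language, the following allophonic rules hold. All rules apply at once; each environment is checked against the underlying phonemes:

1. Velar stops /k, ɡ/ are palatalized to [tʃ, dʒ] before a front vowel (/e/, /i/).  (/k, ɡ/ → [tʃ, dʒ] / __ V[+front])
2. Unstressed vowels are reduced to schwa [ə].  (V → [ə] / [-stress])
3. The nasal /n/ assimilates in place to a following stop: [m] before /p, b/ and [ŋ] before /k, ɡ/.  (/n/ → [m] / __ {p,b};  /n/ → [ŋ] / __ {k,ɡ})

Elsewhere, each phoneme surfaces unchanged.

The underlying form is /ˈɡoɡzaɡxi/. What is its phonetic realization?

/ɡ/ (word-initial) fails the environment for rule 1, so it stays [ɡ].
/o/ — between /ɡ/ and /ɡ/; rule 2 does not apply here → [o].
/ɡ/ (between /o/ and /z/): rule 1 targets it, but not before a front vowel → unchanged [ɡ].
/a/ — between /z/ and /ɡ/, in an unstressed syllable — surfaces as [ə] (rule 2).
/ɡ/ — between /a/ and /x/; rule 1 does not apply here → [ɡ].
Rule 2 applies to /i/ (word-final: in an unstressed syllable) → [ə].

[ˈɡoɡzəɡxə]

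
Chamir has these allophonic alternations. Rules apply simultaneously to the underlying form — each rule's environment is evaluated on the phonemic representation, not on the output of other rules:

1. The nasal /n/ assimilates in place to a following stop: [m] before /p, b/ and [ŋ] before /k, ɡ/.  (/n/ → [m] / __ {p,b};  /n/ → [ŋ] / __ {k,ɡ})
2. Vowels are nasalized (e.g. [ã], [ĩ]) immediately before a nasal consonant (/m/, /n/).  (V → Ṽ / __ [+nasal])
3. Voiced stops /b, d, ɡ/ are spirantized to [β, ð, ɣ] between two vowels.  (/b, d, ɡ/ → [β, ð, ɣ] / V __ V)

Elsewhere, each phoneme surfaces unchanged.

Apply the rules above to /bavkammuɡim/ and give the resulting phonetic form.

/b/ (word-initial) fails the environment for rule 3, so it stays [b].
/a/ (between /b/ and /v/) is in the target of rule 2 but the environment (before a nasal consonant) is not met → [a].
/a/ (between /k/ and /m/) occurs before a nasal consonant → [ã] by rule 2.
/u/ — between /m/ and /ɡ/; rule 2 does not apply here → [u].
/ɡ/ — between /u/ and /i/, between two vowels — surfaces as [ɣ] (rule 3).
/i/ (between /ɡ/ and /m/) occurs before a nasal consonant → [ĩ] by rule 2.

[bavkãmmuɣĩm]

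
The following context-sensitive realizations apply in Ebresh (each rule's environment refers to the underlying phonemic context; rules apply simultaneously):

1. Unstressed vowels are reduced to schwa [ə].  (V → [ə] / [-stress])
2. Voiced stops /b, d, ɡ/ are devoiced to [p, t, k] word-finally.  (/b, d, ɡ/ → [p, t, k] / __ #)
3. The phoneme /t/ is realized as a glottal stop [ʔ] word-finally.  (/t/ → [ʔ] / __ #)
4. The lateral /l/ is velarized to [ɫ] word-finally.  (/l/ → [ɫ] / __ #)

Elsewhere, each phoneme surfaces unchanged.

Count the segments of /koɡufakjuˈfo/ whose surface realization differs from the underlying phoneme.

Segments that undergo a rule: /o/ → [ə] (rule 1); /u/ → [ə] (rule 1); /a/ → [ə] (rule 1); /u/ → [ə] (rule 1).
All other segments surface unchanged.

4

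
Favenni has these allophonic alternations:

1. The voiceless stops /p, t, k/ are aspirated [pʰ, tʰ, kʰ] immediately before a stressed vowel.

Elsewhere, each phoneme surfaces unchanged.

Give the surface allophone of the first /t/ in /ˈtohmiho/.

/t/ (word-initial): immediately before a stressed vowel, so rule 1 applies → [tʰ].

[tʰ]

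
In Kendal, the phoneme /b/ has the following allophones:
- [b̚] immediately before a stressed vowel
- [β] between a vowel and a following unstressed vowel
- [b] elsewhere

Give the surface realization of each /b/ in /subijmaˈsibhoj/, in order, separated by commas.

[β], [b]

Occurrence 1 (position 3): between a vowel and a following unstressed vowel → [β].
Occurrence 2 (position 10): no conditioning environment matches → elsewhere allophone [b].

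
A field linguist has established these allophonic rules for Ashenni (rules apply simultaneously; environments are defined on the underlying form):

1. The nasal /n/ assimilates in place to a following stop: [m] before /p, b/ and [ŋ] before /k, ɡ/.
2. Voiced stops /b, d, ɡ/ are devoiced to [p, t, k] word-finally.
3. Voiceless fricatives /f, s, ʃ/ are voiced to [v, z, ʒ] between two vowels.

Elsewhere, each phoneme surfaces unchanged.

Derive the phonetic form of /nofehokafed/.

[novehokavet]

/n/ (word-initial) fails the environment for rule 1, so it stays [n].
/f/ meets the environment for rule 3 (between two vowels) → [v].
/f/ (between /a/ and /e/) occurs between two vowels → [v] by rule 3.
/d/ meets the environment for rule 2 (word-finally) → [t].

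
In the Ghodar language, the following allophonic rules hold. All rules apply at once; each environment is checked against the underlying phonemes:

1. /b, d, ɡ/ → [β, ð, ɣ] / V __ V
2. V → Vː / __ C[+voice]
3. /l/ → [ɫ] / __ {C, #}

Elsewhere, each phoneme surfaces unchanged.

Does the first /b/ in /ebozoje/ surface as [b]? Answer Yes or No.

No

/b/ (between /e/ and /o/) occurs between two vowels → [β] by rule 1.
The actual realization is [β], not [b].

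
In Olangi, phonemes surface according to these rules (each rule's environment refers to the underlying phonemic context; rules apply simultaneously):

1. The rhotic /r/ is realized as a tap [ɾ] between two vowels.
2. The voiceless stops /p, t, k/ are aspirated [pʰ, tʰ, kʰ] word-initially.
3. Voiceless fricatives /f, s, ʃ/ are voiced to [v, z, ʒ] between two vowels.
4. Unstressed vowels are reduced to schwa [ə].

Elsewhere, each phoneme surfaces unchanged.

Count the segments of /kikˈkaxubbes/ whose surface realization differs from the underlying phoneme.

4

Segments that undergo a rule: /k/ → [kʰ] (rule 2); /i/ → [ə] (rule 4); /u/ → [ə] (rule 4); /e/ → [ə] (rule 4).
All other segments surface unchanged.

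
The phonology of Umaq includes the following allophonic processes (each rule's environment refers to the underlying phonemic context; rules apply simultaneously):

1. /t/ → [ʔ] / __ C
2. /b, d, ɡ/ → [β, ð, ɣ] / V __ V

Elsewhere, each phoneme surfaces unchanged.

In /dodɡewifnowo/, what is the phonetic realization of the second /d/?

[d]

/d/ — between /o/ and /ɡ/; rule 2 does not apply here → [d].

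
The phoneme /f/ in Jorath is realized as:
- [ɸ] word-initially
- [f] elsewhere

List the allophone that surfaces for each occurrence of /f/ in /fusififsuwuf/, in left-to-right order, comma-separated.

Occurrence 1 (position 1): word-initially → [ɸ].
Occurrence 2 (position 5): no conditioning environment matches → elsewhere allophone [f].
Occurrence 3 (position 7): no conditioning environment matches → elsewhere allophone [f].
Occurrence 4 (position 12): no conditioning environment matches → elsewhere allophone [f].

[ɸ], [f], [f], [f]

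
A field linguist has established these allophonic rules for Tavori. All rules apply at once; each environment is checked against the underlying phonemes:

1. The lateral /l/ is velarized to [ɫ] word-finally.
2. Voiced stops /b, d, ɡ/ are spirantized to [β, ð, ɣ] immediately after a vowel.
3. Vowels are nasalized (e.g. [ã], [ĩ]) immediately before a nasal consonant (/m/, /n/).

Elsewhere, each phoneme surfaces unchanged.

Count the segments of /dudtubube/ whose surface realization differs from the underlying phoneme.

Segments that undergo a rule: /d/ → [ð] (rule 2); /b/ → [β] (rule 2); /b/ → [β] (rule 2).
All other segments surface unchanged.

3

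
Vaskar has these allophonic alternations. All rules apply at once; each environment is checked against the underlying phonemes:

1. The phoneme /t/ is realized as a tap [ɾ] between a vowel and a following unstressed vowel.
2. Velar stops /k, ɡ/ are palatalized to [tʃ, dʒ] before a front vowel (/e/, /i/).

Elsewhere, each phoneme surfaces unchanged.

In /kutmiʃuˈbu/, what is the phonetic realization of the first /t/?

/t/ (between /u/ and /m/): rule 1 targets it, but not between a vowel and a following unstressed vowel → unchanged [t].

[t]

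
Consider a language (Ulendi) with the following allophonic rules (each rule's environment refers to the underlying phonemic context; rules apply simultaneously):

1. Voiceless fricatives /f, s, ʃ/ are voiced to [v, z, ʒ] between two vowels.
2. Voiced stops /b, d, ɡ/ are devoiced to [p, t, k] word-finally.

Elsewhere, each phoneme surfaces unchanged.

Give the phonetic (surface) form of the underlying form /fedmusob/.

/f/ (word-initial): rule 1 targets it, but not between two vowels → unchanged [f].
/d/ (between /e/ and /m/) is in the target of rule 2 but the environment (word-finally) is not met → [d].
/s/ (between /u/ and /o/) occurs between two vowels → [z] by rule 1.
/b/ (word-final): word-finally, so rule 2 applies → [p].

[fedmuzop]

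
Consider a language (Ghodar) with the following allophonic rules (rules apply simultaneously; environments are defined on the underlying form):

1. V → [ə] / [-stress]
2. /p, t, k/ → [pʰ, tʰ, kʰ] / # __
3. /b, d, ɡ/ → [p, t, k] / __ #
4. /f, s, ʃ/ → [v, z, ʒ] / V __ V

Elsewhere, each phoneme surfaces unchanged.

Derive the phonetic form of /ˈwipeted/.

/i/ — between /w/ and /p/; rule 1 does not apply here → [i].
/p/ (between /i/ and /e/) fails the environment for rule 2, so it stays [p].
/e/ meets the environment for rule 1 (in an unstressed syllable) → [ə].
/t/ (between /e/ and /e/) fails the environment for rule 2, so it stays [t].
/e/ — between /t/ and /d/, in an unstressed syllable — surfaces as [ə] (rule 1).
/d/ meets the environment for rule 3 (word-finally) → [t].

[ˈwipətət]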